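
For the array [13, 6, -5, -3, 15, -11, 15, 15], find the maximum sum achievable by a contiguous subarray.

Using Kadane's algorithm on [13, 6, -5, -3, 15, -11, 15, 15]:

Scanning through the array:
Position 1 (value 6): max_ending_here = 19, max_so_far = 19
Position 2 (value -5): max_ending_here = 14, max_so_far = 19
Position 3 (value -3): max_ending_here = 11, max_so_far = 19
Position 4 (value 15): max_ending_here = 26, max_so_far = 26
Position 5 (value -11): max_ending_here = 15, max_so_far = 26
Position 6 (value 15): max_ending_here = 30, max_so_far = 30
Position 7 (value 15): max_ending_here = 45, max_so_far = 45

Maximum subarray: [13, 6, -5, -3, 15, -11, 15, 15]
Maximum sum: 45

The maximum subarray is [13, 6, -5, -3, 15, -11, 15, 15] with sum 45. This subarray runs from index 0 to index 7.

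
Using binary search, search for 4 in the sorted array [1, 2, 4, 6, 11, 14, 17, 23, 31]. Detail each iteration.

Binary search for 4 in [1, 2, 4, 6, 11, 14, 17, 23, 31]:

lo=0, hi=8, mid=4, arr[mid]=11 -> 11 > 4, search left half
lo=0, hi=3, mid=1, arr[mid]=2 -> 2 < 4, search right half
lo=2, hi=3, mid=2, arr[mid]=4 -> Found target at index 2!

Binary search finds 4 at index 2 after 3 comparisons. The search repeatedly halves the search space by comparing with the middle element.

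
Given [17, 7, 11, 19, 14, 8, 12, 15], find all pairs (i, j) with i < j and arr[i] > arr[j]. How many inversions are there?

Finding inversions in [17, 7, 11, 19, 14, 8, 12, 15]:

(0, 1): arr[0]=17 > arr[1]=7
(0, 2): arr[0]=17 > arr[2]=11
(0, 4): arr[0]=17 > arr[4]=14
(0, 5): arr[0]=17 > arr[5]=8
(0, 6): arr[0]=17 > arr[6]=12
(0, 7): arr[0]=17 > arr[7]=15
(2, 5): arr[2]=11 > arr[5]=8
(3, 4): arr[3]=19 > arr[4]=14
(3, 5): arr[3]=19 > arr[5]=8
(3, 6): arr[3]=19 > arr[6]=12
(3, 7): arr[3]=19 > arr[7]=15
(4, 5): arr[4]=14 > arr[5]=8
(4, 6): arr[4]=14 > arr[6]=12

Total inversions: 13

The array has 13 inversion(s): (0,1), (0,2), (0,4), (0,5), (0,6), (0,7), (2,5), (3,4), (3,5), (3,6), (3,7), (4,5), (4,6). Each pair (i,j) satisfies i < j and arr[i] > arr[j].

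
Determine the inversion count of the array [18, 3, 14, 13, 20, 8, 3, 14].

Finding inversions in [18, 3, 14, 13, 20, 8, 3, 14]:

(0, 1): arr[0]=18 > arr[1]=3
(0, 2): arr[0]=18 > arr[2]=14
(0, 3): arr[0]=18 > arr[3]=13
(0, 5): arr[0]=18 > arr[5]=8
(0, 6): arr[0]=18 > arr[6]=3
(0, 7): arr[0]=18 > arr[7]=14
(2, 3): arr[2]=14 > arr[3]=13
(2, 5): arr[2]=14 > arr[5]=8
(2, 6): arr[2]=14 > arr[6]=3
(3, 5): arr[3]=13 > arr[5]=8
(3, 6): arr[3]=13 > arr[6]=3
(4, 5): arr[4]=20 > arr[5]=8
(4, 6): arr[4]=20 > arr[6]=3
(4, 7): arr[4]=20 > arr[7]=14
(5, 6): arr[5]=8 > arr[6]=3

Total inversions: 15

The array has 15 inversion(s): (0,1), (0,2), (0,3), (0,5), (0,6), (0,7), (2,3), (2,5), (2,6), (3,5), (3,6), (4,5), (4,6), (4,7), (5,6). Each pair (i,j) satisfies i < j and arr[i] > arr[j].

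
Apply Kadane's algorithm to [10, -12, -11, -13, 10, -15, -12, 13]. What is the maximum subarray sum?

Using Kadane's algorithm on [10, -12, -11, -13, 10, -15, -12, 13]:

Scanning through the array:
Position 1 (value -12): max_ending_here = -2, max_so_far = 10
Position 2 (value -11): max_ending_here = -11, max_so_far = 10
Position 3 (value -13): max_ending_here = -13, max_so_far = 10
Position 4 (value 10): max_ending_here = 10, max_so_far = 10
Position 5 (value -15): max_ending_here = -5, max_so_far = 10
Position 6 (value -12): max_ending_here = -12, max_so_far = 10
Position 7 (value 13): max_ending_here = 13, max_so_far = 13

Maximum subarray: [13]
Maximum sum: 13

The maximum subarray is [13] with sum 13. This subarray runs from index 7 to index 7.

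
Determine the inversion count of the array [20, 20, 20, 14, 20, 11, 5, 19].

Finding inversions in [20, 20, 20, 14, 20, 11, 5, 19]:

(0, 3): arr[0]=20 > arr[3]=14
(0, 5): arr[0]=20 > arr[5]=11
(0, 6): arr[0]=20 > arr[6]=5
(0, 7): arr[0]=20 > arr[7]=19
(1, 3): arr[1]=20 > arr[3]=14
(1, 5): arr[1]=20 > arr[5]=11
(1, 6): arr[1]=20 > arr[6]=5
(1, 7): arr[1]=20 > arr[7]=19
(2, 3): arr[2]=20 > arr[3]=14
(2, 5): arr[2]=20 > arr[5]=11
(2, 6): arr[2]=20 > arr[6]=5
(2, 7): arr[2]=20 > arr[7]=19
(3, 5): arr[3]=14 > arr[5]=11
(3, 6): arr[3]=14 > arr[6]=5
(4, 5): arr[4]=20 > arr[5]=11
(4, 6): arr[4]=20 > arr[6]=5
(4, 7): arr[4]=20 > arr[7]=19
(5, 6): arr[5]=11 > arr[6]=5

Total inversions: 18

The array has 18 inversion(s): (0,3), (0,5), (0,6), (0,7), (1,3), (1,5), (1,6), (1,7), (2,3), (2,5), (2,6), (2,7), (3,5), (3,6), (4,5), (4,6), (4,7), (5,6). Each pair (i,j) satisfies i < j and arr[i] > arr[j].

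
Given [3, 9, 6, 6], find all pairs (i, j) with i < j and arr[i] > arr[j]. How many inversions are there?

Finding inversions in [3, 9, 6, 6]:

(1, 2): arr[1]=9 > arr[2]=6
(1, 3): arr[1]=9 > arr[3]=6

Total inversions: 2

The array has 2 inversion(s): (1,2), (1,3). Each pair (i,j) satisfies i < j and arr[i] > arr[j].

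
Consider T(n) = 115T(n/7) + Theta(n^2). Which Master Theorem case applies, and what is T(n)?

Master Theorem for T(n) = 115T(n/7) + O(n^2):

a = 115, b = 7, c = 2
log_b(a) = log_7(115) = 2.4384

Case 1: c = 2 < log_7(115) = 2.4384
T(n) = O(n^(log_7 115))

For T(n) = 115T(n/7) + O(n^2): log_7(115) = 2.4384. This is Case 1 of the Master Theorem (c < log_b(a), work dominated by leaves), giving O(n^(log_7 115)).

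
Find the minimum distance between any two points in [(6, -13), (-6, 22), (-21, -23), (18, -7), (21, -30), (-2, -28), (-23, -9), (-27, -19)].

Computing all pairwise distances among 8 points:

d((6, -13), (-6, 22)) = 37.0
d((6, -13), (-21, -23)) = 28.7924
d((6, -13), (18, -7)) = 13.4164
d((6, -13), (21, -30)) = 22.6716
d((6, -13), (-2, -28)) = 17.0
d((6, -13), (-23, -9)) = 29.2746
d((6, -13), (-27, -19)) = 33.541
d((-6, 22), (-21, -23)) = 47.4342
d((-6, 22), (18, -7)) = 37.6431
d((-6, 22), (21, -30)) = 58.5918
d((-6, 22), (-2, -28)) = 50.1597
d((-6, 22), (-23, -9)) = 35.3553
d((-6, 22), (-27, -19)) = 46.0652
d((-21, -23), (18, -7)) = 42.1545
d((-21, -23), (21, -30)) = 42.5793
d((-21, -23), (-2, -28)) = 19.6469
d((-21, -23), (-23, -9)) = 14.1421
d((-21, -23), (-27, -19)) = 7.2111 <-- minimum
d((18, -7), (21, -30)) = 23.1948
d((18, -7), (-2, -28)) = 29.0
d((18, -7), (-23, -9)) = 41.0488
d((18, -7), (-27, -19)) = 46.5725
d((21, -30), (-2, -28)) = 23.0868
d((21, -30), (-23, -9)) = 48.7545
d((21, -30), (-27, -19)) = 49.2443
d((-2, -28), (-23, -9)) = 28.3196
d((-2, -28), (-27, -19)) = 26.5707
d((-23, -9), (-27, -19)) = 10.7703

Closest pair: (-21, -23) and (-27, -19) with distance 7.2111

The closest pair is (-21, -23) and (-27, -19) with Euclidean distance 7.2111. For 8 points, brute-force pairwise comparison is shown above. For large n, the divide-and-conquer algorithm (sort by x, recurse on halves, check the dividing strip) achieves O(n log n).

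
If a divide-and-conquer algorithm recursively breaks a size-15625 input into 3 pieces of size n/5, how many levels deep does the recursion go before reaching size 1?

For divide and conquer with division factor 5:

Problem sizes at each level:
Level 0: 15625
Level 1: 3125
Level 2: 625
Level 3: 125
Level 4: 25
Level 5: 5
Level 6: 1

The root is level 0 and the size-1 base case is level 6 (the tree spans levels 0 through 6, i.e. 7 levels counting the root), so the depth is the number of divisions: log_5(15625) = 6

The recursion tree depth is log_5(15625) = 6. At each level, the problem size is divided by 5, so it takes 6 divisions to reduce to a base case of size 1. The algorithm makes 3 recursive calls at each level.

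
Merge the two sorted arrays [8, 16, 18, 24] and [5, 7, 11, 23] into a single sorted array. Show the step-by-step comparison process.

Merging process:

Compare 8 vs 5: take 5 from right. Merged: [5]
Compare 8 vs 7: take 7 from right. Merged: [5, 7]
Compare 8 vs 11: take 8 from left. Merged: [5, 7, 8]
Compare 16 vs 11: take 11 from right. Merged: [5, 7, 8, 11]
Compare 16 vs 23: take 16 from left. Merged: [5, 7, 8, 11, 16]
Compare 18 vs 23: take 18 from left. Merged: [5, 7, 8, 11, 16, 18]
Compare 24 vs 23: take 23 from right. Merged: [5, 7, 8, 11, 16, 18, 23]
Append remaining from left: [24]. Merged: [5, 7, 8, 11, 16, 18, 23, 24]

Final merged array: [5, 7, 8, 11, 16, 18, 23, 24]
Total comparisons: 7

The merged array is [5, 7, 8, 11, 16, 18, 23, 24], requiring 7 comparisons. The merge step runs in O(n) time where n is the total number of elements.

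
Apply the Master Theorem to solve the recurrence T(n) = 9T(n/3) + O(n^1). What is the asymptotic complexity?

Master Theorem for T(n) = 9T(n/3) + O(n^1):

a = 9, b = 3, c = 1
log_b(a) = log_3(9) = 2.0000

Case 1: c = 1 < log_3(9) = 2.0000
T(n) = O(n^(log_3 9)) = O(n^2)

For T(n) = 9T(n/3) + O(n^1): log_3(9) = 2.0000. This is Case 1 of the Master Theorem (c < log_b(a), work dominated by leaves), giving O(n^2).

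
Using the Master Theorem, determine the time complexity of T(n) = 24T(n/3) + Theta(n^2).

Master Theorem for T(n) = 24T(n/3) + O(n^2):

a = 24, b = 3, c = 2
log_b(a) = log_3(24) = 2.8928

Case 1: c = 2 < log_3(24) = 2.8928
T(n) = O(n^(log_3 24))

For T(n) = 24T(n/3) + O(n^2): log_3(24) = 2.8928. This is Case 1 of the Master Theorem (c < log_b(a), work dominated by leaves), giving O(n^(log_3 24)).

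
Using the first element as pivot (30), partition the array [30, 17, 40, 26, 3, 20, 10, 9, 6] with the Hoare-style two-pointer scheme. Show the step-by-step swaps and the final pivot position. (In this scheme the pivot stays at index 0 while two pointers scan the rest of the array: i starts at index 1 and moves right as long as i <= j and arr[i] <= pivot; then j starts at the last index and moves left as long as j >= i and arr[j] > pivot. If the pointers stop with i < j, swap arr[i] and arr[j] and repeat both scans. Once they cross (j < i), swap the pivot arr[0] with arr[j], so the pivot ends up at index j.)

Hoare-style two-pointer partition with pivot = 30:

Initial array: [30, 17, 40, 26, 3, 20, 10, 9, 6]

Pointers start at i = 1, j = 8.
i stops at index 2 (arr[2]=40 > 30), j stops at index 8 (arr[8]=6 <= 30): swap arr[2] and arr[8], array becomes [30, 17, 6, 26, 3, 20, 10, 9, 40]
i ends at 8, j ends at 7: the pointers have crossed (j < i), so scanning stops.

Swap pivot arr[0] with arr[7] to place pivot at position 7: [9, 17, 6, 26, 3, 20, 10, 30, 40]
Pivot position: 7

After partitioning with pivot 30, the array becomes [9, 17, 6, 26, 3, 20, 10, 30, 40]. The pivot is placed at index 7. All elements to the left of the pivot are <= 30, and all elements to the right are > 30.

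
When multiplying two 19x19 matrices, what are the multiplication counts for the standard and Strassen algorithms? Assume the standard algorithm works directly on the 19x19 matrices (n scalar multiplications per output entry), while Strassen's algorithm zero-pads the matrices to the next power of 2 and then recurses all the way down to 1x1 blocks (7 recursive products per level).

Matrix multiplication for 19x19 matrices:

Strassen's algorithm requires power-of-2 dimensions. Pad 19x19 to 32x32 (next power of 2).

Standard algorithm: 19^3 = 6859 multiplications
Strassen's algorithm: 7^(log2(32)) = 7^5 = 16807 multiplications
Difference: 6859 - 16807 = -9948 (Strassen uses MORE here due to padding overhead — for small or just-over-power-of-2 n, padding can outweigh the per-level savings)

Standard: 6859 multiplications (19^3). Strassen: 16807 multiplications (7^5, after padding to 32x32). Strassen reduces 8 recursive multiplications to 7 at each level.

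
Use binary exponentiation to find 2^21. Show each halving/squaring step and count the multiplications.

Computing 2^21 by squaring (build up from 2^1; each line after the first costs one multiplication):

2^1 = 2
2^2 = (2^1)^2 = 2^2 = 4
2^4 = (2^2)^2 = 4^2 = 16
2^5 = 2 * 2^4 = 2 * 16 = 32
2^10 = (2^5)^2 = 32^2 = 1024
2^20 = (2^10)^2 = 1024^2 = 1048576
2^21 = 2 * 2^20 = 2 * 1048576 = 2097152

Result: 2097152
Multiplications needed: 6 (6 lines after 2^1)

2^21 = 2097152. Using exponentiation by squaring, this requires 6 multiplications. The key idea: if the exponent is even, square the half-power; if odd, multiply by the base once.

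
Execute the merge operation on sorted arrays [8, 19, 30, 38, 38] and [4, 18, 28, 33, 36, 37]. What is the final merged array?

Merging process:

Compare 8 vs 4: take 4 from right. Merged: [4]
Compare 8 vs 18: take 8 from left. Merged: [4, 8]
Compare 19 vs 18: take 18 from right. Merged: [4, 8, 18]
Compare 19 vs 28: take 19 from left. Merged: [4, 8, 18, 19]
Compare 30 vs 28: take 28 from right. Merged: [4, 8, 18, 19, 28]
Compare 30 vs 33: take 30 from left. Merged: [4, 8, 18, 19, 28, 30]
Compare 38 vs 33: take 33 from right. Merged: [4, 8, 18, 19, 28, 30, 33]
Compare 38 vs 36: take 36 from right. Merged: [4, 8, 18, 19, 28, 30, 33, 36]
Compare 38 vs 37: take 37 from right. Merged: [4, 8, 18, 19, 28, 30, 33, 36, 37]
Append remaining from left: [38, 38]. Merged: [4, 8, 18, 19, 28, 30, 33, 36, 37, 38, 38]

Final merged array: [4, 8, 18, 19, 28, 30, 33, 36, 37, 38, 38]
Total comparisons: 9

The merged array is [4, 8, 18, 19, 28, 30, 33, 36, 37, 38, 38], requiring 9 comparisons. The merge step runs in O(n) time where n is the total number of elements.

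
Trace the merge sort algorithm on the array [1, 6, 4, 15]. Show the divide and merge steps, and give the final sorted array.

Merge sort trace:

Split: [1, 6, 4, 15] -> [1, 6] and [4, 15]
  Split: [1, 6] -> [1] and [6]
  Merge: [1] + [6] -> [1, 6]
  Split: [4, 15] -> [4] and [15]
  Merge: [4] + [15] -> [4, 15]
Merge: [1, 6] + [4, 15] -> [1, 4, 6, 15]

Final sorted array: [1, 4, 6, 15]

The merge sort proceeds by recursively splitting the array and merging sorted halves.
After all merges, the sorted array is [1, 4, 6, 15].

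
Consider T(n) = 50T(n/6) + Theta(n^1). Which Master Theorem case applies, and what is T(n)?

Master Theorem for T(n) = 50T(n/6) + O(n^1):

a = 50, b = 6, c = 1
log_b(a) = log_6(50) = 2.1833

Case 1: c = 1 < log_6(50) = 2.1833
T(n) = O(n^(log_6 50))

For T(n) = 50T(n/6) + O(n^1): log_6(50) = 2.1833. This is Case 1 of the Master Theorem (c < log_b(a), work dominated by leaves), giving O(n^(log_6 50)).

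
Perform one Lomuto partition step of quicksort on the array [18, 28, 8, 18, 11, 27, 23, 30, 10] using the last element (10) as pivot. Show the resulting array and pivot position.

Lomuto partition with pivot = 10:

Initial array: [18, 28, 8, 18, 11, 27, 23, 30, 10]

arr[0]=18 > 10: no swap
arr[1]=28 > 10: no swap
arr[2]=8 <= 10: swap with position 0, array becomes [8, 28, 18, 18, 11, 27, 23, 30, 10]
arr[3]=18 > 10: no swap
arr[4]=11 > 10: no swap
arr[5]=27 > 10: no swap
arr[6]=23 > 10: no swap
arr[7]=30 > 10: no swap

Place pivot at position 1: [8, 10, 18, 18, 11, 27, 23, 30, 28]
Pivot position: 1

After partitioning with pivot 10, the array becomes [8, 10, 18, 18, 11, 27, 23, 30, 28]. The pivot is placed at index 1. All elements to the left of the pivot are <= 10, and all elements to the right are > 10.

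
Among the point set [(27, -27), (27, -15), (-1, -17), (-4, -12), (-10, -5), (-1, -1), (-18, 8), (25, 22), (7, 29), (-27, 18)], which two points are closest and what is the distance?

Computing all pairwise distances among 10 points:

d((27, -27), (27, -15)) = 12.0
d((27, -27), (-1, -17)) = 29.7321
d((27, -27), (-4, -12)) = 34.4384
d((27, -27), (-10, -5)) = 43.0465
d((27, -27), (-1, -1)) = 38.2099
d((27, -27), (-18, 8)) = 57.0088
d((27, -27), (25, 22)) = 49.0408
d((27, -27), (7, 29)) = 59.4643
d((27, -27), (-27, 18)) = 70.2922
d((27, -15), (-1, -17)) = 28.0713
d((27, -15), (-4, -12)) = 31.1448
d((27, -15), (-10, -5)) = 38.3275
d((27, -15), (-1, -1)) = 31.305
d((27, -15), (-18, 8)) = 50.5371
d((27, -15), (25, 22)) = 37.054
d((27, -15), (7, 29)) = 48.3322
d((27, -15), (-27, 18)) = 63.2851
d((-1, -17), (-4, -12)) = 5.831 <-- minimum
d((-1, -17), (-10, -5)) = 15.0
d((-1, -17), (-1, -1)) = 16.0
d((-1, -17), (-18, 8)) = 30.2324
d((-1, -17), (25, 22)) = 46.8722
d((-1, -17), (7, 29)) = 46.6905
d((-1, -17), (-27, 18)) = 43.6005
d((-4, -12), (-10, -5)) = 9.2195
d((-4, -12), (-1, -1)) = 11.4018
d((-4, -12), (-18, 8)) = 24.4131
d((-4, -12), (25, 22)) = 44.6878
d((-4, -12), (7, 29)) = 42.45
d((-4, -12), (-27, 18)) = 37.8021
d((-10, -5), (-1, -1)) = 9.8489
d((-10, -5), (-18, 8)) = 15.2643
d((-10, -5), (25, 22)) = 44.2041
d((-10, -5), (7, 29)) = 38.0132
d((-10, -5), (-27, 18)) = 28.6007
d((-1, -1), (-18, 8)) = 19.2354
d((-1, -1), (25, 22)) = 34.7131
d((-1, -1), (7, 29)) = 31.0483
d((-1, -1), (-27, 18)) = 32.2025
d((-18, 8), (25, 22)) = 45.2217
d((-18, 8), (7, 29)) = 32.6497
d((-18, 8), (-27, 18)) = 13.4536
d((25, 22), (7, 29)) = 19.3132
d((25, 22), (-27, 18)) = 52.1536
d((7, 29), (-27, 18)) = 35.7351

Closest pair: (-1, -17) and (-4, -12) with distance 5.831

The closest pair is (-1, -17) and (-4, -12) with Euclidean distance 5.831. For 10 points, brute-force pairwise comparison is shown above. For large n, the divide-and-conquer algorithm (sort by x, recurse on halves, check the dividing strip) achieves O(n log n).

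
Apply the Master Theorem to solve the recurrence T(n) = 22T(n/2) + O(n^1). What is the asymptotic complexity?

Master Theorem for T(n) = 22T(n/2) + O(n^1):

a = 22, b = 2, c = 1
log_b(a) = log_2(22) = 4.4594

Case 1: c = 1 < log_2(22) = 4.4594
T(n) = O(n^(log_2 22))

For T(n) = 22T(n/2) + O(n^1): log_2(22) = 4.4594. This is Case 1 of the Master Theorem (c < log_b(a), work dominated by leaves), giving O(n^(log_2 22)).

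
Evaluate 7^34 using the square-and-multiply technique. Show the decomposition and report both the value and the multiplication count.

Computing 7^34 by squaring (build up from 7^1; each line after the first costs one multiplication):

7^1 = 7
7^2 = (7^1)^2 = 7^2 = 49
7^4 = (7^2)^2 = 49^2 = 2401
7^8 = (7^4)^2 = 2401^2 = 5764801
7^16 = (7^8)^2 = 5764801^2 = 33232930569601
7^17 = 7 * 7^16 = 7 * 33232930569601 = 232630513987207
7^34 = (7^17)^2 = 232630513987207^2 = 54116956037952111668959660849

Result: 54116956037952111668959660849
Multiplications needed: 6 (6 lines after 7^1)

7^34 = 54116956037952111668959660849. Using exponentiation by squaring, this requires 6 multiplications. The key idea: if the exponent is even, square the half-power; if odd, multiply by the base once.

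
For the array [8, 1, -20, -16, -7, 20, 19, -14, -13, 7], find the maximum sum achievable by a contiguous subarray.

Using Kadane's algorithm on [8, 1, -20, -16, -7, 20, 19, -14, -13, 7]:

Scanning through the array:
Position 1 (value 1): max_ending_here = 9, max_so_far = 9
Position 2 (value -20): max_ending_here = -11, max_so_far = 9
Position 3 (value -16): max_ending_here = -16, max_so_far = 9
Position 4 (value -7): max_ending_here = -7, max_so_far = 9
Position 5 (value 20): max_ending_here = 20, max_so_far = 20
Position 6 (value 19): max_ending_here = 39, max_so_far = 39
Position 7 (value -14): max_ending_here = 25, max_so_far = 39
Position 8 (value -13): max_ending_here = 12, max_so_far = 39
Position 9 (value 7): max_ending_here = 19, max_so_far = 39

Maximum subarray: [20, 19]
Maximum sum: 39

The maximum subarray is [20, 19] with sum 39. This subarray runs from index 5 to index 6.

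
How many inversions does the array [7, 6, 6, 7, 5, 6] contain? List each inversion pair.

Finding inversions in [7, 6, 6, 7, 5, 6]:

(0, 1): arr[0]=7 > arr[1]=6
(0, 2): arr[0]=7 > arr[2]=6
(0, 4): arr[0]=7 > arr[4]=5
(0, 5): arr[0]=7 > arr[5]=6
(1, 4): arr[1]=6 > arr[4]=5
(2, 4): arr[2]=6 > arr[4]=5
(3, 4): arr[3]=7 > arr[4]=5
(3, 5): arr[3]=7 > arr[5]=6

Total inversions: 8

The array has 8 inversion(s): (0,1), (0,2), (0,4), (0,5), (1,4), (2,4), (3,4), (3,5). Each pair (i,j) satisfies i < j and arr[i] > arr[j].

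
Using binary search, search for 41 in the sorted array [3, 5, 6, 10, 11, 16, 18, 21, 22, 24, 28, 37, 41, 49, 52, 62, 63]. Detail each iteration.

Binary search for 41 in [3, 5, 6, 10, 11, 16, 18, 21, 22, 24, 28, 37, 41, 49, 52, 62, 63]:

lo=0, hi=16, mid=8, arr[mid]=22 -> 22 < 41, search right half
lo=9, hi=16, mid=12, arr[mid]=41 -> Found target at index 12!

Binary search finds 41 at index 12 after 2 comparisons. The search repeatedly halves the search space by comparing with the middle element.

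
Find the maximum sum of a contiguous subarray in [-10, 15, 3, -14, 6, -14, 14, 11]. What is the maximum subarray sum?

Using Kadane's algorithm on [-10, 15, 3, -14, 6, -14, 14, 11]:

Scanning through the array:
Position 1 (value 15): max_ending_here = 15, max_so_far = 15
Position 2 (value 3): max_ending_here = 18, max_so_far = 18
Position 3 (value -14): max_ending_here = 4, max_so_far = 18
Position 4 (value 6): max_ending_here = 10, max_so_far = 18
Position 5 (value -14): max_ending_here = -4, max_so_far = 18
Position 6 (value 14): max_ending_here = 14, max_so_far = 18
Position 7 (value 11): max_ending_here = 25, max_so_far = 25

Maximum subarray: [14, 11]
Maximum sum: 25

The maximum subarray is [14, 11] with sum 25. This subarray runs from index 6 to index 7.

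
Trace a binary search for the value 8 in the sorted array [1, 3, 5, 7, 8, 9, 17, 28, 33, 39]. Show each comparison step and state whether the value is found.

Binary search for 8 in [1, 3, 5, 7, 8, 9, 17, 28, 33, 39]:

lo=0, hi=9, mid=4, arr[mid]=8 -> Found target at index 4!

Binary search finds 8 at index 4 after 1 comparisons. The search repeatedly halves the search space by comparing with the middle element.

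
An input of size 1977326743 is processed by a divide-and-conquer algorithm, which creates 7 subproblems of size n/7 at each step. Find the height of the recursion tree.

For divide and conquer with division factor 7:

Problem sizes at each level:
Level 0: 1977326743
Level 1: 282475249
Level 2: 40353607
Level 3: 5764801
Level 4: 823543
Level 5: 117649
Level 6: 16807
Level 7: 2401
Level 8: 343
Level 9: 49
Level 10: 7
Level 11: 1

The root is level 0 and the size-1 base case is level 11 (the tree spans levels 0 through 11, i.e. 12 levels counting the root), so the depth is the number of divisions: log_7(1977326743) = 11

The recursion tree depth is log_7(1977326743) = 11. At each level, the problem size is divided by 7, so it takes 11 divisions to reduce to a base case of size 1. The algorithm makes 7 recursive calls at each level.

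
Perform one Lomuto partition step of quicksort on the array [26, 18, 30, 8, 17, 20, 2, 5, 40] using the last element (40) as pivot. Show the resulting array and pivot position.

Lomuto partition with pivot = 40:

Initial array: [26, 18, 30, 8, 17, 20, 2, 5, 40]

arr[0]=26 <= 40: swap with position 0, array becomes [26, 18, 30, 8, 17, 20, 2, 5, 40]
arr[1]=18 <= 40: swap with position 1, array becomes [26, 18, 30, 8, 17, 20, 2, 5, 40]
arr[2]=30 <= 40: swap with position 2, array becomes [26, 18, 30, 8, 17, 20, 2, 5, 40]
arr[3]=8 <= 40: swap with position 3, array becomes [26, 18, 30, 8, 17, 20, 2, 5, 40]
arr[4]=17 <= 40: swap with position 4, array becomes [26, 18, 30, 8, 17, 20, 2, 5, 40]
arr[5]=20 <= 40: swap with position 5, array becomes [26, 18, 30, 8, 17, 20, 2, 5, 40]
arr[6]=2 <= 40: swap with position 6, array becomes [26, 18, 30, 8, 17, 20, 2, 5, 40]
arr[7]=5 <= 40: swap with position 7, array becomes [26, 18, 30, 8, 17, 20, 2, 5, 40]

Place pivot at position 8: [26, 18, 30, 8, 17, 20, 2, 5, 40]
Pivot position: 8

After partitioning with pivot 40, the array becomes [26, 18, 30, 8, 17, 20, 2, 5, 40]. The pivot is placed at index 8. All elements to the left of the pivot are <= 40, and all elements to the right are > 40.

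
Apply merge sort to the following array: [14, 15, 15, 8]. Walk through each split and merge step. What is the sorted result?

Merge sort trace:

Split: [14, 15, 15, 8] -> [14, 15] and [15, 8]
  Split: [14, 15] -> [14] and [15]
  Merge: [14] + [15] -> [14, 15]
  Split: [15, 8] -> [15] and [8]
  Merge: [15] + [8] -> [8, 15]
Merge: [14, 15] + [8, 15] -> [8, 14, 15, 15]

Final sorted array: [8, 14, 15, 15]

The merge sort proceeds by recursively splitting the array and merging sorted halves.
After all merges, the sorted array is [8, 14, 15, 15].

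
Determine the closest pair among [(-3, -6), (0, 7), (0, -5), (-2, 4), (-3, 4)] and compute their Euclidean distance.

Computing all pairwise distances among 5 points:

d((-3, -6), (0, 7)) = 13.3417
d((-3, -6), (0, -5)) = 3.1623
d((-3, -6), (-2, 4)) = 10.0499
d((-3, -6), (-3, 4)) = 10.0
d((0, 7), (0, -5)) = 12.0
d((0, 7), (-2, 4)) = 3.6056
d((0, 7), (-3, 4)) = 4.2426
d((0, -5), (-2, 4)) = 9.2195
d((0, -5), (-3, 4)) = 9.4868
d((-2, 4), (-3, 4)) = 1.0 <-- minimum

Closest pair: (-2, 4) and (-3, 4) with distance 1.0

The closest pair is (-2, 4) and (-3, 4) with Euclidean distance 1.0. For 5 points, brute-force pairwise comparison is shown above. For large n, the divide-and-conquer algorithm (sort by x, recurse on halves, check the dividing strip) achieves O(n log n).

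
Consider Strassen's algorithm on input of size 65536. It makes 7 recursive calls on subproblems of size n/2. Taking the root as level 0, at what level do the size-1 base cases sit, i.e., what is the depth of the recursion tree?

For divide and conquer with division factor 2:

Problem sizes at each level:
Level 0: 65536
Level 1: 32768
Level 2: 16384
Level 3: 8192
Level 4: 4096
Level 5: 2048
Level 6: 1024
Level 7: 512
Level 8: 256
Level 9: 128
Level 10: 64
Level 11: 32
Level 12: 16
Level 13: 8
Level 14: 4
Level 15: 2
Level 16: 1

The root is level 0 and the size-1 base case is level 16 (the tree spans levels 0 through 16, i.e. 17 levels counting the root), so the depth is the number of divisions: log_2(65536) = 16

The recursion tree depth is log_2(65536) = 16. At each level, the problem size is divided by 2, so it takes 16 divisions to reduce to a base case of size 1. The algorithm makes 7 recursive calls at each level.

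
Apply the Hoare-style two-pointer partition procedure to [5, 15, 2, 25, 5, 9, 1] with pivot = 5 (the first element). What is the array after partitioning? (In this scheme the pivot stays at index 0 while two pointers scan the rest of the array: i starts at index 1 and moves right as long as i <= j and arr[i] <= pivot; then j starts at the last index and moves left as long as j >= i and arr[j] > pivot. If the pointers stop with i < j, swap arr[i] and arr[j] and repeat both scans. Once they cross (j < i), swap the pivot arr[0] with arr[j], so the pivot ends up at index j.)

Hoare-style two-pointer partition with pivot = 5:

Initial array: [5, 15, 2, 25, 5, 9, 1]

Pointers start at i = 1, j = 6.
i stops at index 1 (arr[1]=15 > 5), j stops at index 6 (arr[6]=1 <= 5): swap arr[1] and arr[6], array becomes [5, 1, 2, 25, 5, 9, 15]
i stops at index 3 (arr[3]=25 > 5), j stops at index 4 (arr[4]=5 <= 5): swap arr[3] and arr[4], array becomes [5, 1, 2, 5, 25, 9, 15]
i ends at 4, j ends at 3: the pointers have crossed (j < i), so scanning stops.

Swap pivot arr[0] with arr[3] to place pivot at position 3: [5, 1, 2, 5, 25, 9, 15]
Pivot position: 3

After partitioning with pivot 5, the array becomes [5, 1, 2, 5, 25, 9, 15]. The pivot is placed at index 3. All elements to the left of the pivot are <= 5, and all elements to the right are > 5.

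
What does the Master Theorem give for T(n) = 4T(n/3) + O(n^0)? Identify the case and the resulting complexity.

Master Theorem for T(n) = 4T(n/3) + O(n^0):

a = 4, b = 3, c = 0
log_b(a) = log_3(4) = 1.2619

Case 1: c = 0 < log_3(4) = 1.2619
T(n) = O(n^(log_3 4))

For T(n) = 4T(n/3) + O(n^0): log_3(4) = 1.2619. This is Case 1 of the Master Theorem (c < log_b(a), work dominated by leaves), giving O(n^(log_3 4)).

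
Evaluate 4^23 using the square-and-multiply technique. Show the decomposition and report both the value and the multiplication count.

Computing 4^23 by squaring (build up from 4^1; each line after the first costs one multiplication):

4^1 = 4
4^2 = (4^1)^2 = 4^2 = 16
4^4 = (4^2)^2 = 16^2 = 256
4^5 = 4 * 4^4 = 4 * 256 = 1024
4^10 = (4^5)^2 = 1024^2 = 1048576
4^11 = 4 * 4^10 = 4 * 1048576 = 4194304
4^22 = (4^11)^2 = 4194304^2 = 17592186044416
4^23 = 4 * 4^22 = 4 * 17592186044416 = 70368744177664

Result: 70368744177664
Multiplications needed: 7 (7 lines after 4^1)

4^23 = 70368744177664. Using exponentiation by squaring, this requires 7 multiplications. The key idea: if the exponent is even, square the half-power; if odd, multiply by the base once.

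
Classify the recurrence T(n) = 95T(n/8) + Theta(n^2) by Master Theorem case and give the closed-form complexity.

Master Theorem for T(n) = 95T(n/8) + O(n^2):

a = 95, b = 8, c = 2
log_b(a) = log_8(95) = 2.1900

Case 1: c = 2 < log_8(95) = 2.1900
T(n) = O(n^(log_8 95))

For T(n) = 95T(n/8) + O(n^2): log_8(95) = 2.1900. This is Case 1 of the Master Theorem (c < log_b(a), work dominated by leaves), giving O(n^(log_8 95)).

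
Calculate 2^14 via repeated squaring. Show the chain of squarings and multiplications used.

Computing 2^14 by squaring (build up from 2^1; each line after the first costs one multiplication):

2^1 = 2
2^2 = (2^1)^2 = 2^2 = 4
2^3 = 2 * 2^2 = 2 * 4 = 8
2^6 = (2^3)^2 = 8^2 = 64
2^7 = 2 * 2^6 = 2 * 64 = 128
2^14 = (2^7)^2 = 128^2 = 16384

Result: 16384
Multiplications needed: 5 (5 lines after 2^1)

2^14 = 16384. Using exponentiation by squaring, this requires 5 multiplications. The key idea: if the exponent is even, square the half-power; if odd, multiply by the base once.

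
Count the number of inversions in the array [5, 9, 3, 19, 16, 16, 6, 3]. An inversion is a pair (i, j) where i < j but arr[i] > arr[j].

Finding inversions in [5, 9, 3, 19, 16, 16, 6, 3]:

(0, 2): arr[0]=5 > arr[2]=3
(0, 7): arr[0]=5 > arr[7]=3
(1, 2): arr[1]=9 > arr[2]=3
(1, 6): arr[1]=9 > arr[6]=6
(1, 7): arr[1]=9 > arr[7]=3
(3, 4): arr[3]=19 > arr[4]=16
(3, 5): arr[3]=19 > arr[5]=16
(3, 6): arr[3]=19 > arr[6]=6
(3, 7): arr[3]=19 > arr[7]=3
(4, 6): arr[4]=16 > arr[6]=6
(4, 7): arr[4]=16 > arr[7]=3
(5, 6): arr[5]=16 > arr[6]=6
(5, 7): arr[5]=16 > arr[7]=3
(6, 7): arr[6]=6 > arr[7]=3

Total inversions: 14

The array has 14 inversion(s): (0,2), (0,7), (1,2), (1,6), (1,7), (3,4), (3,5), (3,6), (3,7), (4,6), (4,7), (5,6), (5,7), (6,7). Each pair (i,j) satisfies i < j and arr[i] > arr[j].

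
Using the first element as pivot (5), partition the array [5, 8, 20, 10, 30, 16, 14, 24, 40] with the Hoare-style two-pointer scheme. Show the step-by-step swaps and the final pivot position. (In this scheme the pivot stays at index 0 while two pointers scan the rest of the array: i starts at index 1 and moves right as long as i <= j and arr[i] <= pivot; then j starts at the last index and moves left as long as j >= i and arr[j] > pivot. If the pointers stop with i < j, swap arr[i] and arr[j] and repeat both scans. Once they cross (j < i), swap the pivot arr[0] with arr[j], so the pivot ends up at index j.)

Hoare-style two-pointer partition with pivot = 5:

Initial array: [5, 8, 20, 10, 30, 16, 14, 24, 40]

Pointers start at i = 1, j = 8.
i ends at 1, j ends at 0: the pointers have crossed (j < i), so scanning stops.

j = 0, so swapping arr[0] with arr[j] leaves the pivot at position 0: [5, 8, 20, 10, 30, 16, 14, 24, 40]
Pivot position: 0

After partitioning with pivot 5, the array becomes [5, 8, 20, 10, 30, 16, 14, 24, 40]. The pivot is placed at index 0. All elements to the left of the pivot are <= 5, and all elements to the right are > 5.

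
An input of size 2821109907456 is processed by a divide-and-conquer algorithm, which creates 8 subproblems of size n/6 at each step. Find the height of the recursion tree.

For divide and conquer with division factor 6:

Problem sizes at each level:
Level 0: 2821109907456
Level 1: 470184984576
Level 2: 78364164096
Level 3: 13060694016
Level 4: 2176782336
Level 5: 362797056
Level 6: 60466176
Level 7: 10077696
Level 8: 1679616
Level 9: 279936
Level 10: 46656
Level 11: 7776
Level 12: 1296
Level 13: 216
Level 14: 36
Level 15: 6
Level 16: 1

The root is level 0 and the size-1 base case is level 16 (the tree spans levels 0 through 16, i.e. 17 levels counting the root), so the depth is the number of divisions: log_6(2821109907456) = 16

The recursion tree depth is log_6(2821109907456) = 16. At each level, the problem size is divided by 6, so it takes 16 divisions to reduce to a base case of size 1. The algorithm makes 8 recursive calls at each level.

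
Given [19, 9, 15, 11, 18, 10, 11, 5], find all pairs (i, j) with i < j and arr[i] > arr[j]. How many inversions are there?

Finding inversions in [19, 9, 15, 11, 18, 10, 11, 5]:

(0, 1): arr[0]=19 > arr[1]=9
(0, 2): arr[0]=19 > arr[2]=15
(0, 3): arr[0]=19 > arr[3]=11
(0, 4): arr[0]=19 > arr[4]=18
(0, 5): arr[0]=19 > arr[5]=10
(0, 6): arr[0]=19 > arr[6]=11
(0, 7): arr[0]=19 > arr[7]=5
(1, 7): arr[1]=9 > arr[7]=5
(2, 3): arr[2]=15 > arr[3]=11
(2, 5): arr[2]=15 > arr[5]=10
(2, 6): arr[2]=15 > arr[6]=11
(2, 7): arr[2]=15 > arr[7]=5
(3, 5): arr[3]=11 > arr[5]=10
(3, 7): arr[3]=11 > arr[7]=5
(4, 5): arr[4]=18 > arr[5]=10
(4, 6): arr[4]=18 > arr[6]=11
(4, 7): arr[4]=18 > arr[7]=5
(5, 7): arr[5]=10 > arr[7]=5
(6, 7): arr[6]=11 > arr[7]=5

Total inversions: 19

The array has 19 inversion(s): (0,1), (0,2), (0,3), (0,4), (0,5), (0,6), (0,7), (1,7), (2,3), (2,5), (2,6), (2,7), (3,5), (3,7), (4,5), (4,6), (4,7), (5,7), (6,7). Each pair (i,j) satisfies i < j and arr[i] > arr[j].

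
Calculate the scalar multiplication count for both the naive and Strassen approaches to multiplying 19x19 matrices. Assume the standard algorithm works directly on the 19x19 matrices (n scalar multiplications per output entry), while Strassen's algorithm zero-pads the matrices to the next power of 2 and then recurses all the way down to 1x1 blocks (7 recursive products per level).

Matrix multiplication for 19x19 matrices:

Strassen's algorithm requires power-of-2 dimensions. Pad 19x19 to 32x32 (next power of 2).

Standard algorithm: 19^3 = 6859 multiplications
Strassen's algorithm: 7^(log2(32)) = 7^5 = 16807 multiplications
Difference: 6859 - 16807 = -9948 (Strassen uses MORE here due to padding overhead — for small or just-over-power-of-2 n, padding can outweigh the per-level savings)

Standard: 6859 multiplications (19^3). Strassen: 16807 multiplications (7^5, after padding to 32x32). Strassen reduces 8 recursive multiplications to 7 at each level.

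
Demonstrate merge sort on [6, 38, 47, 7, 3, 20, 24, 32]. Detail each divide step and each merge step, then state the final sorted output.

Merge sort trace:

Split: [6, 38, 47, 7, 3, 20, 24, 32] -> [6, 38, 47, 7] and [3, 20, 24, 32]
  Split: [6, 38, 47, 7] -> [6, 38] and [47, 7]
    Split: [6, 38] -> [6] and [38]
    Merge: [6] + [38] -> [6, 38]
    Split: [47, 7] -> [47] and [7]
    Merge: [47] + [7] -> [7, 47]
  Merge: [6, 38] + [7, 47] -> [6, 7, 38, 47]
  Split: [3, 20, 24, 32] -> [3, 20] and [24, 32]
    Split: [3, 20] -> [3] and [20]
    Merge: [3] + [20] -> [3, 20]
    Split: [24, 32] -> [24] and [32]
    Merge: [24] + [32] -> [24, 32]
  Merge: [3, 20] + [24, 32] -> [3, 20, 24, 32]
Merge: [6, 7, 38, 47] + [3, 20, 24, 32] -> [3, 6, 7, 20, 24, 32, 38, 47]

Final sorted array: [3, 6, 7, 20, 24, 32, 38, 47]

The merge sort proceeds by recursively splitting the array and merging sorted halves.
After all merges, the sorted array is [3, 6, 7, 20, 24, 32, 38, 47].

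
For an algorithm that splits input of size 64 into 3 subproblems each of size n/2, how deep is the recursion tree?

For divide and conquer with division factor 2:

Problem sizes at each level:
Level 0: 64
Level 1: 32
Level 2: 16
Level 3: 8
Level 4: 4
Level 5: 2
Level 6: 1

The root is level 0 and the size-1 base case is level 6 (the tree spans levels 0 through 6, i.e. 7 levels counting the root), so the depth is the number of divisions: log_2(64) = 6

The recursion tree depth is log_2(64) = 6. At each level, the problem size is divided by 2, so it takes 6 divisions to reduce to a base case of size 1. The algorithm makes 3 recursive calls at each level.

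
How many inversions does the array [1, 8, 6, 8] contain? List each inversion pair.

Finding inversions in [1, 8, 6, 8]:

(1, 2): arr[1]=8 > arr[2]=6

Total inversions: 1

The array has 1 inversion(s): (1,2). Each pair (i,j) satisfies i < j and arr[i] > arr[j].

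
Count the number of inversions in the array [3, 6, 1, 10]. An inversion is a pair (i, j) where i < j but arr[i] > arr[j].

Finding inversions in [3, 6, 1, 10]:

(0, 2): arr[0]=3 > arr[2]=1
(1, 2): arr[1]=6 > arr[2]=1

Total inversions: 2

The array has 2 inversion(s): (0,2), (1,2). Each pair (i,j) satisfies i < j and arr[i] > arr[j].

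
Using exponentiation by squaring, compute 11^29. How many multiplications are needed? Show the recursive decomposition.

Computing 11^29 by squaring (build up from 11^1; each line after the first costs one multiplication):

11^1 = 11
11^2 = (11^1)^2 = 11^2 = 121
11^3 = 11 * 11^2 = 11 * 121 = 1331
11^6 = (11^3)^2 = 1331^2 = 1771561
11^7 = 11 * 11^6 = 11 * 1771561 = 19487171
11^14 = (11^7)^2 = 19487171^2 = 379749833583241
11^28 = (11^14)^2 = 379749833583241^2 = 144209936106499234037676064081
11^29 = 11 * 11^28 = 11 * 144209936106499234037676064081 = 1586309297171491574414436704891

Result: 1586309297171491574414436704891
Multiplications needed: 7 (7 lines after 11^1)

11^29 = 1586309297171491574414436704891. Using exponentiation by squaring, this requires 7 multiplications. The key idea: if the exponent is even, square the half-power; if odd, multiply by the base once.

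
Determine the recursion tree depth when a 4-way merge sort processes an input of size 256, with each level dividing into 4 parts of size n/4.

For divide and conquer with division factor 4:

Problem sizes at each level:
Level 0: 256
Level 1: 64
Level 2: 16
Level 3: 4
Level 4: 1

The root is level 0 and the size-1 base case is level 4 (the tree spans levels 0 through 4, i.e. 5 levels counting the root), so the depth is the number of divisions: log_4(256) = 4

The recursion tree depth is log_4(256) = 4. At each level, the problem size is divided by 4, so it takes 4 divisions to reduce to a base case of size 1. The algorithm makes 4 recursive calls at each level.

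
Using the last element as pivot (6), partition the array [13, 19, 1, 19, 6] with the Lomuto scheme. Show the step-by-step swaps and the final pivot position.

Lomuto partition with pivot = 6:

Initial array: [13, 19, 1, 19, 6]

arr[0]=13 > 6: no swap
arr[1]=19 > 6: no swap
arr[2]=1 <= 6: swap with position 0, array becomes [1, 19, 13, 19, 6]
arr[3]=19 > 6: no swap

Place pivot at position 1: [1, 6, 13, 19, 19]
Pivot position: 1

After partitioning with pivot 6, the array becomes [1, 6, 13, 19, 19]. The pivot is placed at index 1. All elements to the left of the pivot are <= 6, and all elements to the right are > 6.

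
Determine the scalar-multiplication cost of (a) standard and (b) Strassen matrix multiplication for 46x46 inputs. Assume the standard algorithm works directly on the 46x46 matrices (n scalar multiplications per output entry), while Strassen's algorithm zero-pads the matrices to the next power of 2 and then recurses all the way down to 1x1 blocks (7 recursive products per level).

Matrix multiplication for 46x46 matrices:

Strassen's algorithm requires power-of-2 dimensions. Pad 46x46 to 64x64 (next power of 2).

Standard algorithm: 46^3 = 97336 multiplications
Strassen's algorithm: 7^(log2(64)) = 7^6 = 117649 multiplications
Difference: 97336 - 117649 = -20313 (Strassen uses MORE here due to padding overhead — for small or just-over-power-of-2 n, padding can outweigh the per-level savings)

Standard: 97336 multiplications (46^3). Strassen: 117649 multiplications (7^6, after padding to 64x64). Strassen reduces 8 recursive multiplications to 7 at each level.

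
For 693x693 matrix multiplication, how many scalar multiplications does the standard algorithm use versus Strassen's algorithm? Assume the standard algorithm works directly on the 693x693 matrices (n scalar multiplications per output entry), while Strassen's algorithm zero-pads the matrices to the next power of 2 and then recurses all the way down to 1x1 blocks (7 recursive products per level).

Matrix multiplication for 693x693 matrices:

Strassen's algorithm requires power-of-2 dimensions. Pad 693x693 to 1024x1024 (next power of 2).

Standard algorithm: 693^3 = 332812557 multiplications
Strassen's algorithm: 7^(log2(1024)) = 7^10 = 282475249 multiplications
Savings: 332812557 - 282475249 = 50337308 multiplications

Standard: 332812557 multiplications (693^3). Strassen: 282475249 multiplications (7^10, after padding to 1024x1024). Strassen reduces 8 recursive multiplications to 7 at each level.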